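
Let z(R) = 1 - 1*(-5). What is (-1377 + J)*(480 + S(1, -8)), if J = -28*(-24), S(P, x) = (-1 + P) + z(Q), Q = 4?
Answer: -342630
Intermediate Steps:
z(R) = 6 (z(R) = 1 + 5 = 6)
S(P, x) = 5 + P (S(P, x) = (-1 + P) + 6 = 5 + P)
J = 672
(-1377 + J)*(480 + S(1, -8)) = (-1377 + 672)*(480 + (5 + 1)) = -705*(480 + 6) = -705*486 = -342630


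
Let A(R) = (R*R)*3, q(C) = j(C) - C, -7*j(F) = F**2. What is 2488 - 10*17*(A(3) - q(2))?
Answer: -17774/7 ≈ -2539.1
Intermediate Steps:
j(F) = -F**2/7
q(C) = -C - C**2/7 (q(C) = -C**2/7 - C = -C - C**2/7)
A(R) = 3*R**2 (A(R) = R**2*3 = 3*R**2)
2488 - 10*17*(A(3) - q(2)) = 2488 - 10*17*(3*3**2 - 2*(-7 - 1*2)/7) = 2488 - 170*(3*9 - 2*(-7 - 2)/7) = 2488 - 170*(27 - 2*(-9)/7) = 2488 - 170*(27 - 1*(-18/7)) = 2488 - 170*(27 + 18/7) = 2488 - 170*207/7 = 2488 - 1*35190/7 = 2488 - 35190/7 = -17774/7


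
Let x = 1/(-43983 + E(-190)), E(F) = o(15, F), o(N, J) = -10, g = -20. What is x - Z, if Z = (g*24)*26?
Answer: 549032639/43993 ≈ 12480.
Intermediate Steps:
E(F) = -10
Z = -12480 (Z = -20*24*26 = -480*26 = -12480)
x = -1/43993 (x = 1/(-43983 - 10) = 1/(-43993) = -1/43993 ≈ -2.2731e-5)
x - Z = -1/43993 - 1*(-12480) = -1/43993 + 12480 = 549032639/43993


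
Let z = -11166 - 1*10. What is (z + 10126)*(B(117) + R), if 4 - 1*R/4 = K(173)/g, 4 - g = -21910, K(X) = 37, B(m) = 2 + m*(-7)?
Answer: 9215462550/10957 ≈ 8.4106e+5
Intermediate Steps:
z = -11176 (z = -11166 - 10 = -11176)
B(m) = 2 - 7*m
g = 21914 (g = 4 - 1*(-21910) = 4 + 21910 = 21914)
R = 175238/10957 (R = 16 - 148/21914 = 16 - 4*37/21914 = 16 - 74/10957 = 175238/10957 ≈ 15.993)
(z + 10126)*(B(117) + R) = (-11176 + 10126)*((2 - 7*117) + 175238/10957) = -1050*((2 - 819) + 175238/10957) = -1050*(-817 + 175238/10957) = -1050*(-8776631/10957) = 9215462550/10957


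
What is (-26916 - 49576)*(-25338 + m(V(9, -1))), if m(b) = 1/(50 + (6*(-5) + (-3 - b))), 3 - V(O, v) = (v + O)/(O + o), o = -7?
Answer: 17443350418/9 ≈ 1.9381e+9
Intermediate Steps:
V(O, v) = 3 - (O + v)/(-7 + O) (V(O, v) = 3 - (v + O)/(O - 7) = 3 - (O + v)/(-7 + O))
m(b) = 1/(17 - b) (m(b) = 1/(50 + (-30 + (-3 - b))) = 1/(50 + (-33 - b)) = 1/(17 - b))
(-26916 - 49576)*(-25338 + m(V(9, -1))) = (-26916 - 49576)*(-25338 - 1/(-17 + (-21 - 1*(-1) + 2*9)/(-7 + 9))) = -76492*(-25338 - 1/(-17 + (-21 + 1 + 18)/2)) = -76492*(-25338 - 1/(-17 + (½)*(-2))) = -76492*(-25338 - 1/(-17 - 1)) = -76492*(-25338 - 1/(-18)) = -76492*(-25338 - 1*(-1/18)) = -76492*(-25338 + 1/18) = -76492*(-456083/18) = 17443350418/9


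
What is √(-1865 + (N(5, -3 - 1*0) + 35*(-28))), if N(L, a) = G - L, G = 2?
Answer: 4*I*√178 ≈ 53.367*I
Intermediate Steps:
N(L, a) = 2 - L
√(-1865 + (N(5, -3 - 1*0) + 35*(-28))) = √(-1865 + ((2 - 1*5) + 35*(-28))) = √(-1865 + ((2 - 5) - 980)) = √(-1865 + (-3 - 980)) = √(-1865 - 983) = √(-2848) = 4*I*√178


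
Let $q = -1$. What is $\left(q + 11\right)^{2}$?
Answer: $100$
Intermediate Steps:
$\left(q + 11\right)^{2} = \left(-1 + 11\right)^{2} = 10^{2} = 100$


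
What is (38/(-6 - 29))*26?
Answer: -988/35 ≈ -28.229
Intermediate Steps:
(38/(-6 - 29))*26 = (38/(-35))*26 = -1/35*38*26 = -38/35*26 = -988/35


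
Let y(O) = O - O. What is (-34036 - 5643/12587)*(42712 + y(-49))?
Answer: -18298537293800/12587 ≈ -1.4538e+9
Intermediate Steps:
y(O) = 0
(-34036 - 5643/12587)*(42712 + y(-49)) = (-34036 - 5643/12587)*(42712 + 0) = (-34036 - 5643*1/12587)*42712 = (-34036 - 5643/12587)*42712 = -428416775/12587*42712 = -18298537293800/12587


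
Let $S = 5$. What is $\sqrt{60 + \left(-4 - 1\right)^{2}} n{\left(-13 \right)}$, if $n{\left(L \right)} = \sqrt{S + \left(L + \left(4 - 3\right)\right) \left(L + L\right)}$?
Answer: $\sqrt{26945} \approx 164.15$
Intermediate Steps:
$n{\left(L \right)} = \sqrt{5 + 2 L \left(1 + L\right)}$ ($n{\left(L \right)} = \sqrt{5 + \left(L + \left(4 - 3\right)\right) \left(L + L\right)} = \sqrt{5 + \left(L + 1\right) 2 L} = \sqrt{5 + \left(1 + L\right) 2 L} = \sqrt{5 + 2 L \left(1 + L\right)}$)
$\sqrt{60 + \left(-4 - 1\right)^{2}} n{\left(-13 \right)} = \sqrt{60 + \left(-4 - 1\right)^{2}} \sqrt{5 + 2 \left(-13\right) + 2 \left(-13\right)^{2}} = \sqrt{60 + \left(-5\right)^{2}} \sqrt{5 - 26 + 2 \cdot 169} = \sqrt{60 + 25} \sqrt{5 - 26 + 338} = \sqrt{85} \sqrt{317} = \sqrt{26945}$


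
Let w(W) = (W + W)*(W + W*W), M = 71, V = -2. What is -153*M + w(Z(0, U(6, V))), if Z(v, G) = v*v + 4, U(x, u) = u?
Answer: -10703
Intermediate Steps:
Z(v, G) = 4 + v² (Z(v, G) = v² + 4 = 4 + v²)
w(W) = 2*W*(W + W²) (w(W) = (2*W)*(W + W²) = 2*W*(W + W²))
-153*M + w(Z(0, U(6, V))) = -153*71 + 2*(4 + 0²)²*(1 + (4 + 0²)) = -10863 + 2*(4 + 0)²*(1 + (4 + 0)) = -10863 + 2*4²*(1 + 4) = -10863 + 2*16*5 = -10863 + 160 = -10703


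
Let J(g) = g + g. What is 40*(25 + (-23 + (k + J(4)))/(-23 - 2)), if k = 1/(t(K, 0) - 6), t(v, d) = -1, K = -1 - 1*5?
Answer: 35848/35 ≈ 1024.2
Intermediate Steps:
K = -6 (K = -1 - 5 = -6)
J(g) = 2*g
k = -1/7 (k = 1/(-1 - 6) = 1/(-7) = -1/7 ≈ -0.14286)
40*(25 + (-23 + (k + J(4)))/(-23 - 2)) = 40*(25 + (-23 + (-1/7 + 2*4))/(-23 - 2)) = 40*(25 + (-23 + (-1/7 + 8))/(-25)) = 40*(25 + (-23 + 55/7)*(-1/25)) = 40*(25 - 106/7*(-1/25)) = 40*(25 + 106/175) = 40*(4481/175) = 35848/35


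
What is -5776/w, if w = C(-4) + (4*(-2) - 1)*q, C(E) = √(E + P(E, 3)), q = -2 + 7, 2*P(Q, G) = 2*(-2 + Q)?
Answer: 51984/407 + 5776*I*√10/2035 ≈ 127.72 + 8.9756*I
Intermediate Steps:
P(Q, G) = -2 + Q (P(Q, G) = (2*(-2 + Q))/2 = (-4 + 2*Q)/2 = -2 + Q)
q = 5
C(E) = √(-2 + 2*E) (C(E) = √(E + (-2 + E)) = √(-2 + 2*E))
w = -45 + I*√10 (w = √(-2 + 2*(-4)) + (4*(-2) - 1)*5 = √(-2 - 8) + (-8 - 1)*5 = √(-10) - 9*5 = I*√10 - 45 = -45 + I*√10 ≈ -45.0 + 3.1623*I)
-5776/w = -5776/(-45 + I*√10)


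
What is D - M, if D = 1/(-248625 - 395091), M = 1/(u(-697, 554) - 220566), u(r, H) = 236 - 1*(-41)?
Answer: 423427/141803553924 ≈ 2.9860e-6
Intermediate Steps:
u(r, H) = 277 (u(r, H) = 236 + 41 = 277)
M = -1/220289 (M = 1/(277 - 220566) = 1/(-220289) = -1/220289 ≈ -4.5395e-6)
D = -1/643716 (D = 1/(-643716) = -1/643716 ≈ -1.5535e-6)
D - M = -1/643716 - 1*(-1/220289) = -1/643716 + 1/220289 = 423427/141803553924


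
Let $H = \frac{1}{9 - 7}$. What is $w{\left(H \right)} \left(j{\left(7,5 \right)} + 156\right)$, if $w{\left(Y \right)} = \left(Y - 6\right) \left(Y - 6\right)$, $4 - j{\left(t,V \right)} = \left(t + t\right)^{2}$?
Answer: $-1089$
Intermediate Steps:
$H = \frac{1}{2} \approx 0.5$
$j{\left(t,V \right)} = 4 - 4 t^{2}$ ($j{\left(t,V \right)} = 4 - \left(t + t\right)^{2} = 4 - \left(2 t\right)^{2} = 4 - 4 t^{2}$)
$w{\left(Y \right)} = \left(-6 + Y\right)^{2}$ ($w{\left(Y \right)} = \left(-6 + Y\right) \left(-6 + Y\right) = \left(-6 + Y\right)^{2}$)
$w{\left(H \right)} \left(j{\left(7,5 \right)} + 156\right) = \left(-6 + \frac{1}{2}\right)^{2} \left(\left(4 - 4 \cdot 7^{2}\right) + 156\right) = \left(- \frac{11}{2}\right)^{2} \left(\left(4 - 196\right) + 156\right) = \frac{121 \left(\left(4 - 196\right) + 156\right)}{4} = \frac{121 \left(-192 + 156\right)}{4} = \frac{121}{4} \left(-36\right) = -1089$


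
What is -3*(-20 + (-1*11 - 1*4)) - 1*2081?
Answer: -1976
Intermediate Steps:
-3*(-20 + (-1*11 - 1*4)) - 1*2081 = -3*(-20 + (-11 - 4)) - 2081 = -3*(-20 - 15) - 2081 = -3*(-35) - 2081 = 105 - 2081 = -1976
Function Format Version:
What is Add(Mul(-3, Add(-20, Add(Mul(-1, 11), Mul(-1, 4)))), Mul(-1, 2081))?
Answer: -1976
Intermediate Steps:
Add(Mul(-3, Add(-20, Add(Mul(-1, 11), Mul(-1, 4)))), Mul(-1, 2081)) = Add(Mul(-3, Add(-20, Add(-11, -4))), -2081) = Add(Mul(-3, Add(-20, -15)), -2081) = Add(Mul(-3, -35), -2081) = Add(105, -2081) = -1976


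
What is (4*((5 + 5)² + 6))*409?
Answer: 173416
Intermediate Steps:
(4*((5 + 5)² + 6))*409 = (4*(10² + 6))*409 = (4*(100 + 6))*409 = (4*106)*409 = 424*409 = 173416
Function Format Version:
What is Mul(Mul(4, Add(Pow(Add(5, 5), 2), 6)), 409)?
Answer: 173416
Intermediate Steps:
Mul(Mul(4, Add(Pow(Add(5, 5), 2), 6)), 409) = Mul(Mul(4, Add(Pow(10, 2), 6)), 409) = Mul(Mul(4, Add(100, 6)), 409) = Mul(Mul(4, 106), 409) = Mul(424, 409) = 173416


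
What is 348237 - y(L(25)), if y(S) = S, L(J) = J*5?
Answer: 348112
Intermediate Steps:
L(J) = 5*J
348237 - y(L(25)) = 348237 - 5*25 = 348237 - 1*125 = 348237 - 125 = 348112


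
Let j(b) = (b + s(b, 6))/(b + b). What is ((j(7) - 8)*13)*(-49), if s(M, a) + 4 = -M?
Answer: 5278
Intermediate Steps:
s(M, a) = -4 - M
j(b) = -2/b (j(b) = (b + (-4 - b))/(b + b) = -4*1/(2*b) = -2/b)
((j(7) - 8)*13)*(-49) = ((-2/7 - 8)*13)*(-49) = -58/7*13*(-49) = -754/7*(-49) = 5278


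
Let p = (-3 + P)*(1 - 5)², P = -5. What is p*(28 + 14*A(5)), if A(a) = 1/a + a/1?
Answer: -64512/5 ≈ -12902.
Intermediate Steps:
A(a) = a + 1/a (A(a) = 1/a + a*1 = 1/a + a = a + 1/a)
p = -128 (p = (-3 - 5)*(1 - 5)² = -8*(-4)² = -8*16 = -128)
p*(28 + 14*A(5)) = -128*(28 + 14*(5 + 1/5)) = -128*(28 + 14*(5 + ⅕)) = -128*(28 + 14*(26/5)) = -128*(28 + 364/5) = -128*504/5 = -64512/5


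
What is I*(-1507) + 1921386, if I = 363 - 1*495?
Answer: 2120310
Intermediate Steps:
I = -132 (I = 363 - 495 = -132)
I*(-1507) + 1921386 = -132*(-1507) + 1921386 = 198924 + 1921386 = 2120310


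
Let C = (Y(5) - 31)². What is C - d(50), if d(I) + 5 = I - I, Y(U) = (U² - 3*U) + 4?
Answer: 294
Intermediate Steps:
Y(U) = 4 + U² - 3*U
d(I) = -5 (d(I) = -5 + (I - I) = -5 + 0 = -5)
C = 289 (C = ((4 + 5² - 3*5) - 31)² = ((4 + 25 - 15) - 31)² = (14 - 31)² = (-17)² = 289)
C - d(50) = 289 - 1*(-5) = 289 + 5 = 294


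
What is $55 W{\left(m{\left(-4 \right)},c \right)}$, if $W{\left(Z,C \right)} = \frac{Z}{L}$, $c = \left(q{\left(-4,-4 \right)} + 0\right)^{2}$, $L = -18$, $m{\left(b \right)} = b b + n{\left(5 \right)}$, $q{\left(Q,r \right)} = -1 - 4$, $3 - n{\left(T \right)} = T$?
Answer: $- \frac{385}{9} \approx -42.778$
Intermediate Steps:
$n{\left(T \right)} = 3 - T$
$q{\left(Q,r \right)} = -5$ ($q{\left(Q,r \right)} = -1 - 4 = -5$)
$m{\left(b \right)} = -2 + b^{2}$ ($m{\left(b \right)} = b b + \left(3 - 5\right) = b^{2} + \left(3 - 5\right) = b^{2} - 2 = -2 + b^{2}$)
$c = 25$ ($c = \left(-5 + 0\right)^{2} = \left(-5\right)^{2} = 25$)
$W{\left(Z,C \right)} = - \frac{Z}{18}$ ($W{\left(Z,C \right)} = \frac{Z}{-18} = - \frac{Z}{18}$)
$55 W{\left(m{\left(-4 \right)},c \right)} = 55 \left(- \frac{-2 + \left(-4\right)^{2}}{18}\right) = 55 \left(- \frac{-2 + 16}{18}\right) = 55 \left(\left(- \frac{1}{18}\right) 14\right) = 55 \left(- \frac{7}{9}\right) = - \frac{385}{9}$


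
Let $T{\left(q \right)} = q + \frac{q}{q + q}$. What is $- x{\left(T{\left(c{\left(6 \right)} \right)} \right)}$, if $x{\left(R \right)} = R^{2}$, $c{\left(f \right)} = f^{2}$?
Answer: $- \frac{5329}{4} \approx -1332.3$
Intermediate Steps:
$T{\left(q \right)} = \frac{1}{2} + q$ ($T{\left(q \right)} = q + \frac{q}{2 q} = q + \frac{1}{2 q} q = q + \frac{1}{2} = \frac{1}{2} + q$)
$- x{\left(T{\left(c{\left(6 \right)} \right)} \right)} = - \left(\frac{1}{2} + 6^{2}\right)^{2} = - \left(\frac{1}{2} + 36\right)^{2} = - \left(\frac{73}{2}\right)^{2} = \left(-1\right) \frac{5329}{4} = - \frac{5329}{4}$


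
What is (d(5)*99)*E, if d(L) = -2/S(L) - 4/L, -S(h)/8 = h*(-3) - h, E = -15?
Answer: 19305/16 ≈ 1206.6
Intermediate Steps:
S(h) = 32*h (S(h) = -8*(h*(-3) - h) = -8*(-3*h - h) = -(-32)*h = 32*h)
d(L) = -65/(16*L) (d(L) = -2*1/(32*L) - 4/L = -1/(16*L) - 4/L = -65/(16*L))
(d(5)*99)*E = (-65/16/5*99)*(-15) = (-65/16*1/5*99)*(-15) = -13/16*99*(-15) = -1287/16*(-15) = 19305/16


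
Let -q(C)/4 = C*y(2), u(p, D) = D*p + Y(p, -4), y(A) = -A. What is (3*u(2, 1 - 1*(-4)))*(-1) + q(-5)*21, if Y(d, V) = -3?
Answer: -861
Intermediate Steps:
u(p, D) = -3 + D*p (u(p, D) = D*p - 3 = -3 + D*p)
q(C) = 8*C (q(C) = -4*C*(-1*2) = -4*C*(-2) = -(-8)*C = 8*C)
(3*u(2, 1 - 1*(-4)))*(-1) + q(-5)*21 = (3*(-3 + (1 - 1*(-4))*2))*(-1) + (8*(-5))*21 = (3*(-3 + (1 + 4)*2))*(-1) - 40*21 = (3*(-3 + 5*2))*(-1) - 840 = (3*(-3 + 10))*(-1) - 840 = (3*7)*(-1) - 840 = 21*(-1) - 840 = -21 - 840 = -861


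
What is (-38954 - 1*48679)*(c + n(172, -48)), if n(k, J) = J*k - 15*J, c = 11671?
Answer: -362362455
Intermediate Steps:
n(k, J) = -15*J + J*k
(-38954 - 1*48679)*(c + n(172, -48)) = (-38954 - 1*48679)*(11671 - 48*(-15 + 172)) = (-38954 - 48679)*(11671 - 48*157) = -87633*(11671 - 7536) = -87633*4135 = -362362455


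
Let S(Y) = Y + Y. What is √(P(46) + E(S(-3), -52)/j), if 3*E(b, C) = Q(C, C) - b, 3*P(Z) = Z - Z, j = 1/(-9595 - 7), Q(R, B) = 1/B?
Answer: I*√116462658/78 ≈ 138.36*I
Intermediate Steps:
S(Y) = 2*Y
j = -1/9602 (j = 1/(-9602) = -1/9602 ≈ -0.00010414)
P(Z) = 0 (P(Z) = (Z - Z)/3 = (⅓)*0 = 0)
E(b, C) = -b/3 + 1/(3*C) (E(b, C) = (1/C - b)/3 = -b/3 + 1/(3*C))
√(P(46) + E(S(-3), -52)/j) = √(0 + ((⅓)*(1 - 1*(-52)*2*(-3))/(-52))/(-1/9602)) = √(0 + ((⅓)*(-1/52)*(1 - 1*(-52)*(-6)))*(-9602)) = √(0 + ((⅓)*(-1/52)*(1 - 312))*(-9602)) = √(0 + ((⅓)*(-1/52)*(-311))*(-9602)) = √(0 + (311/156)*(-9602)) = √(0 - 1493111/78) = √(-1493111/78) = I*√116462658/78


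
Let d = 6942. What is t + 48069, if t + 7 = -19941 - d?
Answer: 21179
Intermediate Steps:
t = -26890 (t = -7 + (-19941 - 1*6942) = -7 + (-19941 - 6942) = -7 - 26883 = -26890)
t + 48069 = -26890 + 48069 = 21179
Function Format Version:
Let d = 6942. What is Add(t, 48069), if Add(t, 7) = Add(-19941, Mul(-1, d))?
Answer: 21179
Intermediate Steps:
t = -26890 (t = Add(-7, Add(-19941, Mul(-1, 6942))) = Add(-7, Add(-19941, -6942)) = Add(-7, -26883) = -26890)
Add(t, 48069) = Add(-26890, 48069) = 21179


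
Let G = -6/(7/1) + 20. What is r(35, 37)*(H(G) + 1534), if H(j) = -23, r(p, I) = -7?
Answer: -10577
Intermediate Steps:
G = 134/7 (G = -6/(7*1) + 20 = -6/7 + 20 = 134/7 ≈ 19.143)
r(35, 37)*(H(G) + 1534) = -7*(-23 + 1534) = -7*1511 = -10577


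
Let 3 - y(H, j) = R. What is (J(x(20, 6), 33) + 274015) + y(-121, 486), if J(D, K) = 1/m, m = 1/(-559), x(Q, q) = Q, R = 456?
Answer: 273003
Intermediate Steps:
y(H, j) = -453 (y(H, j) = 3 - 1*456 = 3 - 456 = -453)
m = -1/559 ≈ -0.0017889
J(D, K) = -559 (J(D, K) = 1/(-1/559) = -559)
(J(x(20, 6), 33) + 274015) + y(-121, 486) = (-559 + 274015) - 453 = 273456 - 453 = 273003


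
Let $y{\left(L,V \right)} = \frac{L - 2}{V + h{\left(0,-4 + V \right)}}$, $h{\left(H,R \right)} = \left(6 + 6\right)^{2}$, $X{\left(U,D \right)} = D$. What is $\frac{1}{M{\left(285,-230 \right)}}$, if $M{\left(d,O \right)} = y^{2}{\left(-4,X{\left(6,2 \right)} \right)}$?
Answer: $\frac{5329}{9} \approx 592.11$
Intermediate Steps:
$h{\left(H,R \right)} = 144$ ($h{\left(H,R \right)} = 12^{2} = 144$)
$y{\left(L,V \right)} = \frac{-2 + L}{144 + V}$ ($y{\left(L,V \right)} = \frac{L - 2}{V + 144} = \frac{-2 + L}{144 + V}$)
$M{\left(d,O \right)} = \frac{9}{5329}$ ($M{\left(d,O \right)} = \left(\frac{-2 - 4}{144 + 2}\right)^{2} = \left(\frac{1}{146} \left(-6\right)\right)^{2} = \left(- \frac{3}{73}\right)^{2} = \frac{9}{5329}$)
$\frac{1}{M{\left(285,-230 \right)}} = \frac{1}{\frac{9}{5329}} = \frac{5329}{9}$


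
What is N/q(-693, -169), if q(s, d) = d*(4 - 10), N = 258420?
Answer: 43070/169 ≈ 254.85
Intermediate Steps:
q(s, d) = -6*d (q(s, d) = d*(-6) = -6*d)
N/q(-693, -169) = 258420/((-6*(-169))) = 258420/1014 = 258420*(1/1014) = 43070/169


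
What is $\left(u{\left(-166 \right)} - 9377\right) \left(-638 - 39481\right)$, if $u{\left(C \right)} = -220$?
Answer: $385022043$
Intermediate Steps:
$\left(u{\left(-166 \right)} - 9377\right) \left(-638 - 39481\right) = \left(-220 - 9377\right) \left(-638 - 39481\right) = \left(-9597\right) \left(-40119\right) = 385022043$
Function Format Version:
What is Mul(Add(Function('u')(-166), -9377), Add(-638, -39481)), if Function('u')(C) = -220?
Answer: 385022043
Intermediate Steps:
Mul(Add(Function('u')(-166), -9377), Add(-638, -39481)) = Mul(Add(-220, -9377), Add(-638, -39481)) = Mul(-9597, -40119) = 385022043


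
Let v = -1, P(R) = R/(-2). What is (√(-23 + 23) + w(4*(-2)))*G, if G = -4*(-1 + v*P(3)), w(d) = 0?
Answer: 0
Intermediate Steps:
P(R) = -R/2 (P(R) = R*(-½) = -R/2)
G = -2 (G = -4*(-1 - (-1)*3/2) = -4*(-1 - 1*(-3/2)) = -4*(-1 + 3/2) = -4*½ = -2)
(√(-23 + 23) + w(4*(-2)))*G = (√(-23 + 23) + 0)*(-2) = (√0 + 0)*(-2) = (0 + 0)*(-2) = 0*(-2) = 0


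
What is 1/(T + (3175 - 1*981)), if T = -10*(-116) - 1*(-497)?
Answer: 1/3851 ≈ 0.00025967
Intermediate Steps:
T = 1657 (T = 1160 + 497 = 1657)
1/(T + (3175 - 1*981)) = 1/(1657 + (3175 - 1*981)) = 1/(1657 + (3175 - 981)) = 1/(1657 + 2194) = 1/3851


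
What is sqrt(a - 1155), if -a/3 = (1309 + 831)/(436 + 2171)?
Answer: I*sqrt(874070615)/869 ≈ 34.021*I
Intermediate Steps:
a = -2140/869 (a = -3*(1309 + 831)/(436 + 2171) = -6420/2607 = -3*2140/2607 = -2140/869 ≈ -2.4626)
sqrt(a - 1155) = sqrt(-2140/869 - 1155) = sqrt(-1005835/869) = I*sqrt(874070615)/869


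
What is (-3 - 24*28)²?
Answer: 455625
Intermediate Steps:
(-3 - 24*28)² = (-3 - 672)² = (-675)² = 455625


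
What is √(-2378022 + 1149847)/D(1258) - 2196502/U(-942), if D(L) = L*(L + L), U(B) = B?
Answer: 1098251/471 + 5*I*√49127/3165128 ≈ 2331.7 + 0.00035014*I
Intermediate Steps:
D(L) = 2*L² (D(L) = L*(2*L) = 2*L²)
√(-2378022 + 1149847)/D(1258) - 2196502/U(-942) = √(-2378022 + 1149847)/((2*1258²)) - 2196502/(-942) = √(-1228175)/((2*1582564)) - 2196502*(-1/942) = (5*I*√49127)/3165128 + 1098251/471 = (5*I*√49127)*(1/3165128) + 1098251/471 = 5*I*√49127/3165128 + 1098251/471 = 1098251/471 + 5*I*√49127/3165128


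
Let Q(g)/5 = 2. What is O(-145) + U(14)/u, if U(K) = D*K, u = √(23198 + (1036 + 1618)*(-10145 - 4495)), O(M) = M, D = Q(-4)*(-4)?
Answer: -145 + 280*I*√38831362/19415681 ≈ -145.0 + 0.089866*I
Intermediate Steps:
Q(g) = 10 (Q(g) = 5*2 = 10)
D = -40 (D = 10*(-4) = -40)
u = I*√38831362 (u = √(23198 + 2654*(-14640)) = √(23198 - 38854560) = √(-38831362) = I*√38831362 ≈ 6231.5*I)
U(K) = -40*K
O(-145) + U(14)/u = -145 + (-40*14)/((I*√38831362)) = -145 - (-280)*I*√38831362/19415681 = -145 + 280*I*√38831362/19415681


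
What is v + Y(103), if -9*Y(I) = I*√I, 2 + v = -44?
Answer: -46 - 103*√103/9 ≈ -162.15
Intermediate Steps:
v = -46 (v = -2 - 44 = -46)
Y(I) = -I^(3/2)/9 (Y(I) = -I*√I/9 = -I^(3/2)/9)
v + Y(103) = -46 - 103*√103/9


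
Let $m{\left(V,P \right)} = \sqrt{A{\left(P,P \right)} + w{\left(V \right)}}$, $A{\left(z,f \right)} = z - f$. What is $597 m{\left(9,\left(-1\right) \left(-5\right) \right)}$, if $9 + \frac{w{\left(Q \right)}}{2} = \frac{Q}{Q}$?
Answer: $2388 i \approx 2388.0 i$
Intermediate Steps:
$w{\left(Q \right)} = -16$ ($w{\left(Q \right)} = -18 + 2 \frac{Q}{Q} = -18 + 2 \cdot 1 = -18 + 2 = -16$)
$m{\left(V,P \right)} = 4 i$ ($m{\left(V,P \right)} = \sqrt{\left(P - P\right) - 16} = \sqrt{0 - 16} = \sqrt{-16} = 4 i$)
$597 m{\left(9,\left(-1\right) \left(-5\right) \right)} = 597 \cdot 4 i = 2388 i$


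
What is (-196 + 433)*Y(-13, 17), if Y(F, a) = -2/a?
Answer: -474/17 ≈ -27.882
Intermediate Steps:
(-196 + 433)*Y(-13, 17) = (-196 + 433)*(-2/17) = 237*(-2*1/17) = 237*(-2/17) = -474/17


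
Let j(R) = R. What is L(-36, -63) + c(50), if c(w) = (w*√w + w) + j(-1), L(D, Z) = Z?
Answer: -14 + 250*√2 ≈ 339.55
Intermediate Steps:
c(w) = -1 + w + w^(3/2) (c(w) = (w*√w + w) - 1 = (w^(3/2) + w) - 1 = (w + w^(3/2)) - 1 = -1 + w + w^(3/2))
L(-36, -63) + c(50) = -63 + (-1 + 50 + 50^(3/2)) = -63 + (-1 + 50 + 250*√2) = -63 + (49 + 250*√2) = -14 + 250*√2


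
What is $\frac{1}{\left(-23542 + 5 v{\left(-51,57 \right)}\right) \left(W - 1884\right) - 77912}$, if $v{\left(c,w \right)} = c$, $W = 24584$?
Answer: $- \frac{1}{540269812} \approx -1.8509 \cdot 10^{-9}$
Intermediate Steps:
$\frac{1}{\left(-23542 + 5 v{\left(-51,57 \right)}\right) \left(W - 1884\right) - 77912} = \frac{1}{\left(-23542 + 5 \left(-51\right)\right) \left(24584 - 1884\right) - 77912} = \frac{1}{\left(-23542 - 255\right) 22700 - 77912} = \frac{1}{\left(-23797\right) 22700 - 77912} = \frac{1}{-540191900 - 77912} = \frac{1}{-540269812} = - \frac{1}{540269812}$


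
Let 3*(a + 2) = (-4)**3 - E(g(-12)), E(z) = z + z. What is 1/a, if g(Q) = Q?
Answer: -3/46 ≈ -0.065217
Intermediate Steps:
E(z) = 2*z
a = -46/3 (a = -2 + ((-4)**3 - 2*(-12))/3 = -2 + (-64 - 1*(-24))/3 = -2 + (-64 + 24)/3 = -2 + (1/3)*(-40) = -2 - 40/3 = -46/3 ≈ -15.333)
1/a = 1/(-46/3) = -3/46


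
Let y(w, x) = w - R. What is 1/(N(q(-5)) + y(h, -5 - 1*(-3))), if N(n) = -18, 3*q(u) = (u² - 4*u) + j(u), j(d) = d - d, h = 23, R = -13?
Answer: 1/18 ≈ 0.055556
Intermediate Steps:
j(d) = 0
q(u) = -4*u/3 + u²/3 (q(u) = ((u² - 4*u) + 0)/3 = (u² - 4*u)/3 = -4*u/3 + u²/3)
y(w, x) = 13 + w (y(w, x) = w - 1*(-13) = w + 13 = 13 + w)
1/(N(q(-5)) + y(h, -5 - 1*(-3))) = 1/(-18 + (13 + 23)) = 1/(-18 + 36) = 1/18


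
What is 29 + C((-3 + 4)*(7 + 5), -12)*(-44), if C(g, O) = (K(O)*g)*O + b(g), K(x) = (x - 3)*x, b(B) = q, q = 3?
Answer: 1140377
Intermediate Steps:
b(B) = 3
K(x) = x*(-3 + x) (K(x) = (-3 + x)*x = x*(-3 + x))
C(g, O) = 3 + g*O**2*(-3 + O) (C(g, O) = ((O*(-3 + O))*g)*O + 3 = (O*g*(-3 + O))*O + 3 = g*O**2*(-3 + O) + 3 = 3 + g*O**2*(-3 + O))
29 + C((-3 + 4)*(7 + 5), -12)*(-44) = 29 + (3 + ((-3 + 4)*(7 + 5))*(-12)**2*(-3 - 12))*(-44) = 29 + (3 + (1*12)*144*(-15))*(-44) = 29 + (3 + 12*144*(-15))*(-44) = 29 + (3 - 25920)*(-44) = 29 - 25917*(-44) = 29 + 1140348 = 1140377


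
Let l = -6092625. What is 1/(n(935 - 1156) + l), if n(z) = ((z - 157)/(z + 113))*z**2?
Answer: -2/11843363 ≈ -1.6887e-7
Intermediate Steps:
n(z) = z**2*(-157 + z)/(113 + z) (n(z) = ((-157 + z)/(113 + z))*z**2 = z**2*(-157 + z)/(113 + z))
1/(n(935 - 1156) + l) = 1/((935 - 1156)**2*(-157 + (935 - 1156))/(113 + (935 - 1156)) - 6092625) = 1/((-221)**2*(-157 - 221)/(113 - 221) - 6092625) = 1/(48841*(-378)/(-108) - 6092625) = 1/(48841*(-1/108)*(-378) - 6092625) = 1/(341887/2 - 6092625) = 1/(-11843363/2) = -2/11843363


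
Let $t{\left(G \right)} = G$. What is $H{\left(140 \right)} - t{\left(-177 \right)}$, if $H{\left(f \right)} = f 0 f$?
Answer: $177$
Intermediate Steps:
$H{\left(f \right)} = 0$ ($H{\left(f \right)} = 0 f = 0$)
$H{\left(140 \right)} - t{\left(-177 \right)} = 0 - -177 = 0 + 177 = 177$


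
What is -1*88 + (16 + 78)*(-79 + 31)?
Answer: -4600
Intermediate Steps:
-1*88 + (16 + 78)*(-79 + 31) = -88 + 94*(-48) = -88 - 4512 = -4600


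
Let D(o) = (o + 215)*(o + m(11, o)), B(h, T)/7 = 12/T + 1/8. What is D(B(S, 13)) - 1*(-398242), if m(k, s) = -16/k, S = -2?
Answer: 47536834859/118976 ≈ 3.9955e+5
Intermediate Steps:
B(h, T) = 7/8 + 84/T (B(h, T) = 7*(12/T + 1/8) = 7*(12/T + 1*(⅛)) = 7*(12/T + ⅛) = 7*(⅛ + 12/T) = 7/8 + 84/T)
D(o) = (215 + o)*(-16/11 + o) (D(o) = (o + 215)*(o - 16/11) = (215 + o)*(o - 16*1/11) = (215 + o)*(o - 16/11) = (215 + o)*(-16/11 + o))
D(B(S, 13)) - 1*(-398242) = (-3440/11 + (7/8 + 84/13)² + 2349*(7/8 + 84/13)/11) - 1*(-398242) = (-3440/11 + (7/8 + 84*(1/13))² + 2349*(7/8 + 84*(1/13))/11) + 398242 = (-3440/11 + (7/8 + 84/13)² + 2349*(7/8 + 84/13)/11) + 398242 = (-3440/11 + (763/104)² + (2349/11)*(763/104)) + 398242 = (-3440/11 + 582169/10816 + 1792287/1144) + 398242 = 155594667/118976 + 398242 = 47536834859/118976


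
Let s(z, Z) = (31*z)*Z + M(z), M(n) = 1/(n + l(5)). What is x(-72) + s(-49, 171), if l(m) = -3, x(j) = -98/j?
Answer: -30390476/117 ≈ -2.5975e+5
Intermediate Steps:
M(n) = 1/(-3 + n) (M(n) = 1/(n - 3) = 1/(-3 + n))
s(z, Z) = 1/(-3 + z) + 31*Z*z (s(z, Z) = (31*z)*Z + 1/(-3 + z) = 31*Z*z + 1/(-3 + z) = 1/(-3 + z) + 31*Z*z)
x(-72) + s(-49, 171) = -98/(-72) + (1 + 31*171*(-49)*(-3 - 49))/(-3 - 49) = -98*(-1/72) + (1 + 31*171*(-49)*(-52))/(-52) = 49/36 - (1 + 13506948)/52 = 49/36 - 1/52*13506949 = 49/36 - 13506949/52 = -30390476/117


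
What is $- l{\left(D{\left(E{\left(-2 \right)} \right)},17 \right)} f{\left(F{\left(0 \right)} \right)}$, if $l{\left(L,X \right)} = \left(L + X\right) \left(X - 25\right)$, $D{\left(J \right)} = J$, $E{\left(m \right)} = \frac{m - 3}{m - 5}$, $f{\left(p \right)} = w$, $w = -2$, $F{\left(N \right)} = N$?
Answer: $- \frac{1984}{7} \approx -283.43$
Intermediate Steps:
$f{\left(p \right)} = -2$
$E{\left(m \right)} = \frac{-3 + m}{-5 + m}$
$l{\left(L,X \right)} = \left(-25 + X\right) \left(L + X\right)$ ($l{\left(L,X \right)} = \left(L + X\right) \left(-25 + X\right) = \left(-25 + X\right) \left(L + X\right)$)
$- l{\left(D{\left(E{\left(-2 \right)} \right)},17 \right)} f{\left(F{\left(0 \right)} \right)} = - \left(17^{2} - 25 \frac{-3 - 2}{-5 - 2} - 425 + \frac{-3 - 2}{-5 - 2} \cdot 17\right) \left(-2\right) = - \left(289 - 25 \frac{1}{-7} \left(-5\right) - 425 + \frac{1}{-7} \left(-5\right) 17\right) \left(-2\right) = - \left(289 - 25 \left(\left(- \frac{1}{7}\right) \left(-5\right)\right) - 425 + \left(- \frac{1}{7}\right) \left(-5\right) 17\right) \left(-2\right) = - \left(289 - \frac{125}{7} - 425 + \frac{5}{7} \cdot 17\right) \left(-2\right) = - \left(289 - \frac{125}{7} - 425 + \frac{85}{7}\right) \left(-2\right) = - \frac{\left(-992\right) \left(-2\right)}{7} = \left(-1\right) \frac{1984}{7} = - \frac{1984}{7}$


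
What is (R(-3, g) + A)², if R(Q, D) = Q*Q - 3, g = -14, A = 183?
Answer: 35721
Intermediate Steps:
R(Q, D) = -3 + Q² (R(Q, D) = Q² - 3 = -3 + Q²)
(R(-3, g) + A)² = ((-3 + (-3)²) + 183)² = ((-3 + 9) + 183)² = (6 + 183)² = 189² = 35721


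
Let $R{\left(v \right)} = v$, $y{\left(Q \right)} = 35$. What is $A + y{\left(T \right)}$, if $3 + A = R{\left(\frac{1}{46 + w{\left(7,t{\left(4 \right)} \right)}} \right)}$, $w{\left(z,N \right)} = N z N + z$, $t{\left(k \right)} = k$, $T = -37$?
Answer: $\frac{5281}{165} \approx 32.006$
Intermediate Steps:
$w{\left(z,N \right)} = z + z N^{2}$ ($w{\left(z,N \right)} = z N^{2} + z = z + z N^{2}$)
$A = - \frac{494}{165}$ ($A = -3 + \frac{1}{46 + 7 \left(1 + 4^{2}\right)} = -3 + \frac{1}{46 + 7 \left(1 + 16\right)} = -3 + \frac{1}{46 + 7 \cdot 17} = -3 + \frac{1}{46 + 119} = -3 + \frac{1}{165} = - \frac{494}{165} \approx -2.9939$)
$A + y{\left(T \right)} = - \frac{494}{165} + 35 = \frac{5281}{165}$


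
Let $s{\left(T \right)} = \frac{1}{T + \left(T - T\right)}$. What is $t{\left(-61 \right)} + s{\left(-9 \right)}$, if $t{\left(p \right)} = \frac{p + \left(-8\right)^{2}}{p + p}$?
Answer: $- \frac{149}{1098} \approx -0.1357$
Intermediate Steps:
$s{\left(T \right)} = \frac{1}{T}$ ($s{\left(T \right)} = \frac{1}{T + 0} = \frac{1}{T}$)
$t{\left(p \right)} = \frac{64 + p}{2 p}$ ($t{\left(p \right)} = \frac{p + 64}{2 p} = \left(64 + p\right) \frac{1}{2 p} = \frac{64 + p}{2 p}$)
$t{\left(-61 \right)} + s{\left(-9 \right)} = \frac{64 - 61}{2 \left(-61\right)} + \frac{1}{-9} = \frac{1}{2} \left(- \frac{1}{61}\right) 3 - \frac{1}{9} = - \frac{3}{122} - \frac{1}{9} = - \frac{149}{1098}$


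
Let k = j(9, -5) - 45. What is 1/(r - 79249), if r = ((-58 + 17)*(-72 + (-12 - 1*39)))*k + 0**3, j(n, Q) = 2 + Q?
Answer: -1/321313 ≈ -3.1122e-6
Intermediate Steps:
k = -48 (k = (2 - 5) - 45 = -3 - 45 = -48)
r = -242064 (r = ((-58 + 17)*(-72 + (-12 - 1*39)))*(-48) + 0**3 = -41*(-72 + (-12 - 39))*(-48) + 0 = -41*(-72 - 51)*(-48) + 0 = -41*(-123)*(-48) + 0 = 5043*(-48) + 0 = -242064 + 0 = -242064)
1/(r - 79249) = 1/(-242064 - 79249) = 1/(-321313) = -1/321313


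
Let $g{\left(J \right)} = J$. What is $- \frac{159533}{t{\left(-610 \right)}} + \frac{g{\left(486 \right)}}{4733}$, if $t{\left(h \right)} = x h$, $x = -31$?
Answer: $- \frac{745879429}{89501030} \approx -8.3338$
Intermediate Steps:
$t{\left(h \right)} = - 31 h$
$- \frac{159533}{t{\left(-610 \right)}} + \frac{g{\left(486 \right)}}{4733} = - \frac{159533}{\left(-31\right) \left(-610\right)} + \frac{486}{4733} = - \frac{159533}{18910} + 486 \cdot \frac{1}{4733} = \left(-159533\right) \frac{1}{18910} + \frac{486}{4733} = - \frac{159533}{18910} + \frac{486}{4733} = - \frac{745879429}{89501030}$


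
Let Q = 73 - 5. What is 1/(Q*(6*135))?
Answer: 1/55080 ≈ 1.8155e-5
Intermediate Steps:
Q = 68
1/(Q*(6*135)) = 1/(68*(6*135)) = 1/(68*810) = 1/55080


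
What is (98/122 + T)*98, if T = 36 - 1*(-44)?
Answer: 483042/61 ≈ 7918.7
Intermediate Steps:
T = 80 (T = 36 + 44 = 80)
(98/122 + T)*98 = (98/122 + 80)*98 = (98*(1/122) + 80)*98 = (49/61 + 80)*98 = (4929/61)*98 = 483042/61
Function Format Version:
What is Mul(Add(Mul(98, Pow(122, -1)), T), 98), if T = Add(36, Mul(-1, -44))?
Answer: Rational(483042, 61) ≈ 7918.7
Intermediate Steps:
T = 80 (T = Add(36, 44) = 80)
Mul(Add(Mul(98, Pow(122, -1)), T), 98) = Mul(Add(Mul(98, Pow(122, -1)), 80), 98) = Mul(Add(Mul(98, Rational(1, 122)), 80), 98) = Mul(Add(Rational(49, 61), 80), 98) = Mul(Rational(4929, 61), 98) = Rational(483042, 61)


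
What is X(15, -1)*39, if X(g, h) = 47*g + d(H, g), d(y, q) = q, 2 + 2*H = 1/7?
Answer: 28080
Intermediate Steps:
H = -13/14 (H = -1 + (1/2)/7 = -1 + (1/2)*(1/7) = -1 + 1/14 = -13/14 ≈ -0.92857)
X(g, h) = 48*g (X(g, h) = 47*g + g = 48*g)
X(15, -1)*39 = (48*15)*39 = 720*39 = 28080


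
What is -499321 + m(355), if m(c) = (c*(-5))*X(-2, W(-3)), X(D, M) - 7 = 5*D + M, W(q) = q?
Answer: -488671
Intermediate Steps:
X(D, M) = 7 + M + 5*D (X(D, M) = 7 + (5*D + M) = 7 + (M + 5*D) = 7 + M + 5*D)
m(c) = 30*c (m(c) = (c*(-5))*(7 - 3 + 5*(-2)) = (-5*c)*(7 - 3 - 10) = -5*c*(-6) = 30*c)
-499321 + m(355) = -499321 + 30*355 = -499321 + 10650 = -488671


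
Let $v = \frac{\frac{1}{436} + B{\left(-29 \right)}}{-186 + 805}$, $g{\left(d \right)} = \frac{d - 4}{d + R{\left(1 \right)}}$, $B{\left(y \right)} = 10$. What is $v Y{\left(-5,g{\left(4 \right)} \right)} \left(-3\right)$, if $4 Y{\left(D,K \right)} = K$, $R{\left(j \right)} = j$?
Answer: $0$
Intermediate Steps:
$g{\left(d \right)} = \frac{-4 + d}{1 + d}$ ($g{\left(d \right)} = \frac{d - 4}{d + 1} = \frac{-4 + d}{1 + d}$)
$Y{\left(D,K \right)} = \frac{K}{4}$
$v = \frac{4361}{269884}$ ($v = \frac{\frac{1}{436} + 10}{-186 + 805} = \frac{\frac{1}{436} + 10}{619} = \frac{4361}{436} \cdot \frac{1}{619} = \frac{4361}{269884} \approx 0.016159$)
$v Y{\left(-5,g{\left(4 \right)} \right)} \left(-3\right) = \frac{4361 \frac{\frac{1}{1 + 4} \left(-4 + 4\right)}{4} \left(-3\right)}{269884} = \frac{4361 \frac{\frac{1}{5} \cdot 0}{4} \left(-3\right)}{269884} = \frac{4361 \cdot \frac{1}{4} \cdot 0 \left(-3\right)}{269884} = \frac{4361 \cdot 0 \left(-3\right)}{269884} = \frac{4361}{269884} \cdot 0 = 0$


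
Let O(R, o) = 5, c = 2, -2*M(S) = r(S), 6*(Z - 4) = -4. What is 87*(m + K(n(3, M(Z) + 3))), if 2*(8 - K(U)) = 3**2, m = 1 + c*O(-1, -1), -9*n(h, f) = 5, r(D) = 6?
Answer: 2523/2 ≈ 1261.5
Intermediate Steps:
Z = 10/3 (Z = 4 + (1/6)*(-4) = 4 - 2/3 = 10/3 ≈ 3.3333)
M(S) = -3 (M(S) = -1/2*6 = -3)
n(h, f) = -5/9 (n(h, f) = -1/9*5 = -5/9)
m = 11 (m = 1 + 2*5 = 1 + 10 = 11)
K(U) = 7/2 (K(U) = 8 - 1/2*3**2 = 8 - 1/2*9 = 8 - 9/2 = 7/2)
87*(m + K(n(3, M(Z) + 3))) = 87*(11 + 7/2) = 87*(29/2) = 2523/2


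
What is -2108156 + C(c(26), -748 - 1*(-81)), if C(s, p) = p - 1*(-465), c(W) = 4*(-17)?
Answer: -2108358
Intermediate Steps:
c(W) = -68
C(s, p) = 465 + p (C(s, p) = p + 465 = 465 + p)
-2108156 + C(c(26), -748 - 1*(-81)) = -2108156 + (465 + (-748 - 1*(-81))) = -2108156 + (465 + (-748 + 81)) = -2108156 + (465 - 667) = -2108156 - 202 = -2108358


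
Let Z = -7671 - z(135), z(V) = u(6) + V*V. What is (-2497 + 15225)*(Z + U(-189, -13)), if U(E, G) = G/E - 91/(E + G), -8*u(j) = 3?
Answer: -6291598975535/19089 ≈ -3.2959e+8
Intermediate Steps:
u(j) = -3/8 (u(j) = -⅛*3 = -3/8)
z(V) = -3/8 + V² (z(V) = -3/8 + V*V = -3/8 + V²)
Z = -207165/8 (Z = -7671 - (-3/8 + 135²) = -7671 - (-3/8 + 18225) = -7671 - 1*145797/8 = -7671 - 145797/8 = -207165/8 ≈ -25896.)
U(E, G) = -91/(E + G) + G/E
(-2497 + 15225)*(Z + U(-189, -13)) = (-2497 + 15225)*(-207165/8 + ((-13)² - 91*(-189) - 189*(-13))/((-189)*(-189 - 13))) = 12728*(-207165/8 - 1/189*(169 + 17199 + 2457)/(-202)) = 12728*(-207165/8 - 1/189*(-1/202)*19825) = 12728*(-207165/8 + 19825/38178) = 12728*(-3954493385/152712) = -6291598975535/19089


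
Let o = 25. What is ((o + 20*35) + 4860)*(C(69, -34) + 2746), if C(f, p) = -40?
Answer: 15113010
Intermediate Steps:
((o + 20*35) + 4860)*(C(69, -34) + 2746) = ((25 + 20*35) + 4860)*(-40 + 2746) = ((25 + 700) + 4860)*2706 = (725 + 4860)*2706 = 5585*2706 = 15113010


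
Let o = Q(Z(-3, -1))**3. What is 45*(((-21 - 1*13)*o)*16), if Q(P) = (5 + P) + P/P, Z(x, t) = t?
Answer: -3060000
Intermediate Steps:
Q(P) = 6 + P (Q(P) = (5 + P) + 1 = 6 + P)
o = 125 (o = (6 - 1)**3 = 5**3 = 125)
45*(((-21 - 1*13)*o)*16) = 45*(((-21 - 1*13)*125)*16) = 45*(((-21 - 13)*125)*16) = 45*(-34*125*16) = 45*(-4250*16) = 45*(-68000) = -3060000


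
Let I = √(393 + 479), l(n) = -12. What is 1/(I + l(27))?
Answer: 3/182 + √218/364 ≈ 0.057046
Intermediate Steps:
I = 2*√218 (I = √872 = 2*√218 ≈ 29.530)
1/(I + l(27)) = 1/(2*√218 - 12) = 1/(-12 + 2*√218)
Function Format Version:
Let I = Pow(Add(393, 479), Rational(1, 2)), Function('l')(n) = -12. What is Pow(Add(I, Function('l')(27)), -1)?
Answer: Add(Rational(3, 182), Mul(Rational(1, 364), Pow(218, Rational(1, 2)))) ≈ 0.057046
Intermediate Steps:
I = Mul(2, Pow(218, Rational(1, 2))) (I = Pow(872, Rational(1, 2)) = Mul(2, Pow(218, Rational(1, 2))) ≈ 29.530)
Pow(Add(I, Function('l')(27)), -1) = Pow(Add(Mul(2, Pow(218, Rational(1, 2))), -12), -1) = Pow(Add(-12, Mul(2, Pow(218, Rational(1, 2)))), -1)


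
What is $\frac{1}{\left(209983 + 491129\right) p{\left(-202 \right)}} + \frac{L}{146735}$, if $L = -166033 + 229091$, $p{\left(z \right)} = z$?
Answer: $\frac{8930565393457}{20781289202640} \approx 0.42974$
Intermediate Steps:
$L = 63058$
$\frac{1}{\left(209983 + 491129\right) p{\left(-202 \right)}} + \frac{L}{146735} = \frac{1}{\left(209983 + 491129\right) \left(-202\right)} + \frac{63058}{146735} = \frac{1}{701112} \left(- \frac{1}{202}\right) + 63058 \cdot \frac{1}{146735} = \frac{1}{701112} \left(- \frac{1}{202}\right) + \frac{63058}{146735} = - \frac{1}{141624624} + \frac{63058}{146735} = \frac{8930565393457}{20781289202640}$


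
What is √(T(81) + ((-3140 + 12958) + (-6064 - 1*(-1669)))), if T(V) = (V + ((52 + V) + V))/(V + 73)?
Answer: √128657298/154 ≈ 73.654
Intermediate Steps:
T(V) = (52 + 3*V)/(73 + V) (T(V) = (V + (52 + 2*V))/(73 + V) = (52 + 3*V)/(73 + V))
√(T(81) + ((-3140 + 12958) + (-6064 - 1*(-1669)))) = √((52 + 3*81)/(73 + 81) + ((-3140 + 12958) + (-6064 - 1*(-1669)))) = √((52 + 243)/154 + (9818 + (-6064 + 1669))) = √((1/154)*295 + (9818 - 4395)) = √(295/154 + 5423) = √(835437/154) = √128657298/154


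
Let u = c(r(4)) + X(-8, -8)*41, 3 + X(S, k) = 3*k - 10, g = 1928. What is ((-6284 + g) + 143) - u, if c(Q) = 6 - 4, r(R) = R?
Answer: -2698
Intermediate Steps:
c(Q) = 2
X(S, k) = -13 + 3*k (X(S, k) = -3 + (3*k - 10) = -3 + (-10 + 3*k) = -13 + 3*k)
u = -1515 (u = 2 + (-13 + 3*(-8))*41 = 2 + (-13 - 24)*41 = 2 - 37*41 = 2 - 1517 = -1515)
((-6284 + g) + 143) - u = ((-6284 + 1928) + 143) - 1*(-1515) = (-4356 + 143) + 1515 = -4213 + 1515 = -2698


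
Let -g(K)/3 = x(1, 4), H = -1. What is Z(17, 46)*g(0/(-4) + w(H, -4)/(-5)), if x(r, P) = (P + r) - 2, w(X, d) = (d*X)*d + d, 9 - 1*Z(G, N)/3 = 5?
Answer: -108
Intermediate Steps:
Z(G, N) = 12 (Z(G, N) = 27 - 3*5 = 27 - 15 = 12)
w(X, d) = d + X*d**2 (w(X, d) = (X*d)*d + d = X*d**2 + d = d + X*d**2)
x(r, P) = -2 + P + r
g(K) = -9 (g(K) = -3*(-2 + 4 + 1) = -3*3 = -9)
Z(17, 46)*g(0/(-4) + w(H, -4)/(-5)) = 12*(-9) = -108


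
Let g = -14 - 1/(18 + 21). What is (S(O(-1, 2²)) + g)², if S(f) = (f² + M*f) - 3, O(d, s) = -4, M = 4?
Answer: 440896/1521 ≈ 289.87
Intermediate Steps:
S(f) = -3 + f² + 4*f (S(f) = (f² + 4*f) - 3 = -3 + f² + 4*f)
g = -547/39 (g = -14 - 1/39 = -547/39 ≈ -14.026)
(S(O(-1, 2²)) + g)² = ((-3 + (-4)² + 4*(-4)) - 547/39)² = ((-3 + 16 - 16) - 547/39)² = (-3 - 547/39)² = (-664/39)² = 440896/1521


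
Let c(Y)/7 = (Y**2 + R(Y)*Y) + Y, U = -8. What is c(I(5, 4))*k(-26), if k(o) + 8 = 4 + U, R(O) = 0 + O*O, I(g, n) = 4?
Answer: -7056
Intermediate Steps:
R(O) = O**2 (R(O) = 0 + O**2 = O**2)
k(o) = -12 (k(o) = -8 + (4 - 8) = -8 - 4 = -12)
c(Y) = 7*Y + 7*Y**2 + 7*Y**3 (c(Y) = 7*((Y**2 + Y**2*Y) + Y) = 7*((Y**2 + Y**3) + Y) = 7*(Y + Y**2 + Y**3) = 7*Y + 7*Y**2 + 7*Y**3)
c(I(5, 4))*k(-26) = (7*4*(1 + 4 + 4**2))*(-12) = (7*4*(1 + 4 + 16))*(-12) = (7*4*21)*(-12) = 588*(-12) = -7056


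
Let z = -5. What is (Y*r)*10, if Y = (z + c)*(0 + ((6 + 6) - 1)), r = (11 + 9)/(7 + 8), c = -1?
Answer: -880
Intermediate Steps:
r = 4/3 (r = 20/15 = 20*(1/15) = 4/3 ≈ 1.3333)
Y = -66 (Y = (-5 - 1)*(0 + ((6 + 6) - 1)) = -6*(0 + (12 - 1)) = -6*(0 + 11) = -6*11 = -66)
(Y*r)*10 = -66*4/3*10 = -88*10 = -880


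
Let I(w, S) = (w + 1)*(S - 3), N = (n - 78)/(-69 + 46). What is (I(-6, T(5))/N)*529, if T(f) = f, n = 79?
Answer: 121670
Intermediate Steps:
N = -1/23 (N = (79 - 78)/(-69 + 46) = 1/(-23) = 1*(-1/23) = -1/23 ≈ -0.043478)
I(w, S) = (1 + w)*(-3 + S)
(I(-6, T(5))/N)*529 = ((-3 + 5 - 3*(-6) + 5*(-6))/(-1/23))*529 = ((-3 + 5 + 18 - 30)*(-23))*529 = -10*(-23)*529 = 230*529 = 121670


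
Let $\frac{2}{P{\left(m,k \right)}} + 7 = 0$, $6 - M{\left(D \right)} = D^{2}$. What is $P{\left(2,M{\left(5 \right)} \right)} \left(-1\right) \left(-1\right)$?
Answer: $- \frac{2}{7} \approx -0.28571$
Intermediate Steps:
$M{\left(D \right)} = 6 - D^{2}$
$P{\left(m,k \right)} = - \frac{2}{7}$ ($P{\left(m,k \right)} = \frac{2}{-7 + 0} = \frac{2}{-7} = 2 \left(- \frac{1}{7}\right) = - \frac{2}{7}$)
$P{\left(2,M{\left(5 \right)} \right)} \left(-1\right) \left(-1\right) = \left(- \frac{2}{7}\right) \left(-1\right) \left(-1\right) = \frac{2}{7} \left(-1\right) = - \frac{2}{7}$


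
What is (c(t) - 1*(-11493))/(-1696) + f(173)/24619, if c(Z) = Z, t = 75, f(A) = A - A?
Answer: -723/106 ≈ -6.8208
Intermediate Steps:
f(A) = 0
(c(t) - 1*(-11493))/(-1696) + f(173)/24619 = (75 - 1*(-11493))/(-1696) + 0/24619 = (75 + 11493)*(-1/1696) + 0*(1/24619) = 11568*(-1/1696) + 0 = -723/106 + 0 = -723/106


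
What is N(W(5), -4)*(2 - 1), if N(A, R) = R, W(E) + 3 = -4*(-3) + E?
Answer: -4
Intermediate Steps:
W(E) = 9 + E (W(E) = -3 + (-4*(-3) + E) = -3 + (12 + E) = 9 + E)
N(W(5), -4)*(2 - 1) = -4*(2 - 1) = -4*1 = -4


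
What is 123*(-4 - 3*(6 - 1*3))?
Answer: -1599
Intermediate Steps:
123*(-4 - 3*(6 - 1*3)) = 123*(-4 - 3*(6 - 3)) = 123*(-4 - 3*3) = 123*(-4 - 9) = 123*(-13) = -1599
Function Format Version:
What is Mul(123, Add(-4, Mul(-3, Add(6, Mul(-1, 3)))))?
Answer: -1599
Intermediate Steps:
Mul(123, Add(-4, Mul(-3, Add(6, Mul(-1, 3))))) = Mul(123, Add(-4, Mul(-3, Add(6, -3)))) = Mul(123, Add(-4, Mul(-3, 3))) = Mul(123, Add(-4, -9)) = Mul(123, -13) = -1599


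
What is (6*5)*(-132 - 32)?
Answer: -4920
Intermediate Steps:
(6*5)*(-132 - 32) = 30*(-164) = -4920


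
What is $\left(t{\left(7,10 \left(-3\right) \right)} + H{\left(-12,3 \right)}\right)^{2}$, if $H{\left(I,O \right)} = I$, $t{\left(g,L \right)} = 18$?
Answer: $36$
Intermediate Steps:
$\left(t{\left(7,10 \left(-3\right) \right)} + H{\left(-12,3 \right)}\right)^{2} = \left(18 - 12\right)^{2} = 6^{2} = 36$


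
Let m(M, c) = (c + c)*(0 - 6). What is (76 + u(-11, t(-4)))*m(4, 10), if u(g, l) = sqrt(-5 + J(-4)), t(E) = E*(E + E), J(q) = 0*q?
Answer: -9120 - 120*I*sqrt(5) ≈ -9120.0 - 268.33*I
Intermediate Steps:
J(q) = 0
m(M, c) = -12*c (m(M, c) = (2*c)*(-6) = -12*c)
t(E) = 2*E**2 (t(E) = E*(2*E) = 2*E**2)
u(g, l) = I*sqrt(5) (u(g, l) = sqrt(-5 + 0) = sqrt(-5) = I*sqrt(5))
(76 + u(-11, t(-4)))*m(4, 10) = (76 + I*sqrt(5))*(-12*10) = (76 + I*sqrt(5))*(-120) = -9120 - 120*I*sqrt(5)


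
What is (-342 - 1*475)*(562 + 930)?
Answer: -1218964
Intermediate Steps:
(-342 - 1*475)*(562 + 930) = (-342 - 475)*1492 = -817*1492 = -1218964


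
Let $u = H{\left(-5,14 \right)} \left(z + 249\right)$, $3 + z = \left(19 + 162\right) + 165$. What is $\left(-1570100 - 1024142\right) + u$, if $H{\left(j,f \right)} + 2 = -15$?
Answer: $-2604306$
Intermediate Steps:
$z = 343$ ($z = -3 + \left(\left(19 + 162\right) + 165\right) = -3 + \left(181 + 165\right) = -3 + 346 = 343$)
$H{\left(j,f \right)} = -17$ ($H{\left(j,f \right)} = -2 - 15 = -17$)
$u = -10064$ ($u = - 17 \left(343 + 249\right) = \left(-17\right) 592 = -10064$)
$\left(-1570100 - 1024142\right) + u = \left(-1570100 - 1024142\right) - 10064 = -2594242 - 10064 = -2604306$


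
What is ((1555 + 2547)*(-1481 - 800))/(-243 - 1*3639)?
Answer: 4678331/1941 ≈ 2410.3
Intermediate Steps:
((1555 + 2547)*(-1481 - 800))/(-243 - 1*3639) = (4102*(-2281))/(-243 - 3639) = -9356662/(-3882) = -9356662*(-1/3882) = 4678331/1941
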